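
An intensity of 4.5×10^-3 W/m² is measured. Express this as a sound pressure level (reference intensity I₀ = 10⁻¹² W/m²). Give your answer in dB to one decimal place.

96.5 dB

Dividing by I₀ shifts the exponent by 12: I/I₀ = 4.5×10^9.
L = 10·(0.6532 + 9) = 96.53 dB.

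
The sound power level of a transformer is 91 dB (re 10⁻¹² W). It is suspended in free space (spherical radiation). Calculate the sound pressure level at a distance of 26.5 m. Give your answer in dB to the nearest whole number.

52 dB

The power spreads over a sphere of area 4π·r², so L_p = L_w − 10·log₁₀(4π·r²).
4π·r² = 8825 m², 10·log₁₀ of that is 39.457 dB.
L_p = 91 − 39.457 = 51.54 dB.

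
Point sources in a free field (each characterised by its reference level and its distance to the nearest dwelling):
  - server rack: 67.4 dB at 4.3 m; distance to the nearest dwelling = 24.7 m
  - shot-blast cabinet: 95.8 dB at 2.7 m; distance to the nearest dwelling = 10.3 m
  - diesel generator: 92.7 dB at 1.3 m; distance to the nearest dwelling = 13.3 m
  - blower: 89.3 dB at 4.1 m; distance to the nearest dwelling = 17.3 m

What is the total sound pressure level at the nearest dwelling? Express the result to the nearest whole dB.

85 dB

First find each source's level at the receiver (point-source: −20·log₁₀(r/r_ref)), then combine on an intensity basis.
server rack: 67.4 − 20·log₁₀(24.7/4.3) = 67.4 − 15.18 = 52.22 dB.
shot-blast cabinet: 95.8 − 20·log₁₀(10.3/2.7) = 95.8 − 11.63 = 84.17 dB.
diesel generator: 92.7 − 20·log₁₀(13.3/1.3) = 92.7 − 20.20 = 72.50 dB.
blower: 89.3 − 20·log₁₀(17.3/4.1) = 89.3 − 12.51 = 76.79 dB.
Σ 10^(L/10) = 3.270e+08 → L_total = 10·log₁₀(3.270e+08) = 85.15 dB.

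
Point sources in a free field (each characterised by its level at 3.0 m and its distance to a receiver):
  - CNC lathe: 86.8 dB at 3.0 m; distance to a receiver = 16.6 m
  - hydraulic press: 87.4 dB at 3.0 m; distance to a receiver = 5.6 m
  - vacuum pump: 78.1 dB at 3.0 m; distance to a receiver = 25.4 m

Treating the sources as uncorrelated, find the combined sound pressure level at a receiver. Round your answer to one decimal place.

Propagate each source to the receiver with L = L_ref − 20·log₁₀(r/r_ref), then add intensities.
CNC lathe: 86.8 − 20·log₁₀(16.6/3.0) = 86.8 − 14.86 = 71.94 dB.
hydraulic press: 87.4 − 20·log₁₀(5.6/3.0) = 87.4 − 5.42 = 81.98 dB.
vacuum pump: 78.1 − 20·log₁₀(25.4/3.0) = 78.1 − 18.55 = 59.55 dB.
Σ 10^(L/10) = 1.742e+08 → L_total = 10·log₁₀(1.742e+08) = 82.41 dB.

82.4 dB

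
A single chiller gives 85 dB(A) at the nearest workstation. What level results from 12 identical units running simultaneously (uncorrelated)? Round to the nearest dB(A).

96 dB(A)

N identical incoherent sources raise the level by 10·log₁₀ N.
L_total = 85 + 10·log₁₀(12) = 85 + 10.792 = 95.79 dB(A).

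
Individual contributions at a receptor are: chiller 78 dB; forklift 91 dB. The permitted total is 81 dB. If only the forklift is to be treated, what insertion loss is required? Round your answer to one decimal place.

13.0 dB

The untreated sources together contribute 10^(78/10) = 6.310e+07, i.e. 78.00 dB.
The limit corresponds to 10^(81/10) = 1.259e+08; subtracting the fixed part leaves 6.280e+07 for the forklift, i.e. 77.98 dB.
Required insertion loss = 91 − 77.98 = 13.02 dB.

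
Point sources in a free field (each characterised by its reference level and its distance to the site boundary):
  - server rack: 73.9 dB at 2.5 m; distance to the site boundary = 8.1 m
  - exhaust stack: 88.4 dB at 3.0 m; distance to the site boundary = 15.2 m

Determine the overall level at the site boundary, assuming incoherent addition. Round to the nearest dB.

75 dB

Propagate each source to the receiver with L = L_ref − 20·log₁₀(r/r_ref), then add intensities.
server rack: 73.9 − 20·log₁₀(8.1/2.5) = 73.9 − 10.21 = 63.69 dB.
exhaust stack: 88.4 − 20·log₁₀(15.2/3.0) = 88.4 − 14.09 = 74.31 dB.
Σ 10^(L/10) = 2.929e+07 → L_total = 10·log₁₀(2.929e+07) = 74.67 dB.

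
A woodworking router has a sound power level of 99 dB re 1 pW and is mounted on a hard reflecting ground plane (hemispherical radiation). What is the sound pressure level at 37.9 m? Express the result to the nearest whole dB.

59 dB

L_p = L_w − 10·log₁₀(2π·r²) with r = 37.9 m.
2π·r² = 9025 m², 10·log₁₀ of that is 39.555 dB.
L_p = 99 − 39.555 = 59.45 dB.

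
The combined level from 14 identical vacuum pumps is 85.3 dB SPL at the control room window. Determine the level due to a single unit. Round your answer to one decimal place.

For N identical incoherent sources L_total = L₁ + 10·log₁₀ N, so L₁ = 85.3 − 10·log₁₀(14) = 85.3 − 11.461.

73.8 dB SPL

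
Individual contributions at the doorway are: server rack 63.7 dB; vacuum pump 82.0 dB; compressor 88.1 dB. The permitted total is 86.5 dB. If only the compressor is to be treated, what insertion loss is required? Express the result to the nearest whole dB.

Fixed contribution from the other sources: Σ 10^(L/10) = 10^(63.7/10) + 10^(82.0/10) = 1.608e+08 (82.06 dB).
To meet 86.5 dB overall, the treated compressor may contribute at most 10^(86.5/10) − 1.608e+08 = 2.859e+08, i.e. 84.56 dB.
Required insertion loss = 88.1 − 84.56 = 3.54 dB.

4 dB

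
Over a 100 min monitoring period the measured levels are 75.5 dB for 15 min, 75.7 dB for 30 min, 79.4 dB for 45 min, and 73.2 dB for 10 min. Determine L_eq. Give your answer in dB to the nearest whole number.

The energy average is taken in the linear domain: L_eq = 10·log₁₀[(Σ tᵢ·10^(Lᵢ/10))/T], T = 100 min.
Σ tᵢ·10^(Lᵢ/10) = 15·10^(75.5/10) + 30·10^(75.7/10) + 45·10^(79.4/10) + 10·10^(73.2/10) = 5.775e+09.
L_eq = 10·log₁₀(5.775e+09/100) = 77.62 dB.

78 dB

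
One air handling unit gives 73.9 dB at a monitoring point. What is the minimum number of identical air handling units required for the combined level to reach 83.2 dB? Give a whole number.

N identical sources give L₁ + 10·log₁₀ N, so require 10·log₁₀ N ≥ 83.2 − 73.9 = 9.3 dB.
N ≥ 10^(9.3/10) = 8.511, so N = 9.

9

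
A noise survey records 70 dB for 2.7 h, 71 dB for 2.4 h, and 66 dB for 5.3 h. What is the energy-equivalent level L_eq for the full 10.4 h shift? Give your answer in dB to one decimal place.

68.8 dB

L_eq = 10·log₁₀[(1/T)·Σ tᵢ·10^(Lᵢ/10)] with T = 10.4 h.
Σ tᵢ·10^(Lᵢ/10) = 2.7·10^(70/10) + 2.4·10^(71/10) + 5.3·10^(66/10) = 7.831e+07.
L_eq = 10·log₁₀(7.831e+07/10.4) = 68.77 dB.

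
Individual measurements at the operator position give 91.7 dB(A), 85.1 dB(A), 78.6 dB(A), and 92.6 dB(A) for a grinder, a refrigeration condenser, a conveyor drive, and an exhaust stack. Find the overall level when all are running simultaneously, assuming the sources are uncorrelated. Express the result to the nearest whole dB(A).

96 dB(A)

For uncorrelated sources the intensities add, so convert each level to linear form, sum, and take 10·log₁₀ of the total.
Σ 10^(L/10) = 10^(91.7/10) + 10^(85.1/10) + 10^(78.6/10) + 10^(92.6/10) = 3.695e+09.
L_total = 10·log₁₀(3.695e+09) = 95.68 dB(A).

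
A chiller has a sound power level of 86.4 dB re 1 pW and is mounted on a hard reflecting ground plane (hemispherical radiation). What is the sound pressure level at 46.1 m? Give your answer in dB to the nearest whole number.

45 dB

The power spreads over a hemisphere of area 2π·r², so L_p = L_w − 10·log₁₀(2π·r²).
2π·r² = 1.335e+04 m², 10·log₁₀ of that is 41.256 dB.
L_p = 86.4 − 41.256 = 45.14 dB.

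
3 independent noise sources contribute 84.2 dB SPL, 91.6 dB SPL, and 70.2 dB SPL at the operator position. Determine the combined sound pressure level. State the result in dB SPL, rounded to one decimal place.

92.4 dB SPL

Incoherent sources combine by intensity addition: L_total = 10·log₁₀(Σ 10^(L_i/10)).
Σ 10^(L/10) = 10^(84.2/10) + 10^(91.6/10) + 10^(70.2/10) = 1.719e+09.
L_total = 10·log₁₀(1.719e+09) = 92.35 dB SPL.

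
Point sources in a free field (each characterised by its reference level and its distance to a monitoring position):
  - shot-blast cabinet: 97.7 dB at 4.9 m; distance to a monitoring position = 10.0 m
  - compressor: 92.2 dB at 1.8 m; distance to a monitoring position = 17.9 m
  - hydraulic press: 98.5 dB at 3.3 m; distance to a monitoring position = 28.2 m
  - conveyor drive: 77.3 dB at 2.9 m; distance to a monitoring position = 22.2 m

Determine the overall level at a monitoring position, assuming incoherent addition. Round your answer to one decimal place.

First find each source's level at the receiver (point-source: −20·log₁₀(r/r_ref)), then combine on an intensity basis.
shot-blast cabinet: 97.7 − 20·log₁₀(10.0/4.9) = 97.7 − 6.20 = 91.50 dB.
compressor: 92.2 − 20·log₁₀(17.9/1.8) = 92.2 − 19.95 = 72.25 dB.
hydraulic press: 98.5 − 20·log₁₀(28.2/3.3) = 98.5 − 18.63 = 79.87 dB.
conveyor drive: 77.3 − 20·log₁₀(22.2/2.9) = 77.3 − 17.68 = 59.62 dB.
Σ 10^(L/10) = 1.528e+09 → L_total = 10·log₁₀(1.528e+09) = 91.84 dB.

91.8 dB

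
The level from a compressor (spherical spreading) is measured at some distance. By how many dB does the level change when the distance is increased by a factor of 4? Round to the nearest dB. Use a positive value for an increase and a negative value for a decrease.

A point source loses 6 dB per doubling of distance; generally ΔL = −20·log₁₀(r₂/r₁).
ΔL = −20·log₁₀(4) = -12.04 dB.

-12 dB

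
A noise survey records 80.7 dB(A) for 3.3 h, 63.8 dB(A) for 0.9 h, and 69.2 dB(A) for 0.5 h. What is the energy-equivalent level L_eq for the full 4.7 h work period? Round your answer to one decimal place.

79.2 dB(A)

Weight each interval's intensity by its duration and average over T = 4.7 h:
Σ tᵢ·10^(Lᵢ/10) = 3.3·10^(80.7/10) + 0.9·10^(63.8/10) + 0.5·10^(69.2/10) = 3.940e+08.
L_eq = 10·log₁₀(3.940e+08/4.7) = 79.23 dB(A).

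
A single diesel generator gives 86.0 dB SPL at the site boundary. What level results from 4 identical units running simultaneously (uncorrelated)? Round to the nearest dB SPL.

92 dB SPL

N identical incoherent sources raise the level by 10·log₁₀ N.
L_total = 86.0 + 10·log₁₀(4) = 86.0 + 6.021 = 92.02 dB SPL.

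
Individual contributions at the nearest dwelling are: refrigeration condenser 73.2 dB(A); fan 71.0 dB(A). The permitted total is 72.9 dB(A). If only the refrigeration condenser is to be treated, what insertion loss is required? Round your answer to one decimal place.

Fixed contribution from the other source: Σ 10^(L/10) = 10^(71.0/10) = 1.259e+07 (71.00 dB(A)).
The limit corresponds to 10^(72.9/10) = 1.950e+07; subtracting the fixed part leaves 6.909e+06 for the refrigeration condenser, i.e. 68.39 dB(A).
So the refrigeration condenser must be reduced from 73.2 to 68.39 dB(A): IL = 4.81 dB.

4.8 dB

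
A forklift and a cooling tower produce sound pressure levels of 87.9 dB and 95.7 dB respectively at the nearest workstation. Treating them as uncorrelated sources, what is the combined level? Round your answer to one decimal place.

Incoherent sources combine by intensity addition: L_total = 10·log₁₀(Σ 10^(L_i/10)).
Σ 10^(L/10) = 10^(87.9/10) + 10^(95.7/10) = 4.332e+09.
L_total = 10·log₁₀(4.332e+09) = 96.37 dB.

96.4 dB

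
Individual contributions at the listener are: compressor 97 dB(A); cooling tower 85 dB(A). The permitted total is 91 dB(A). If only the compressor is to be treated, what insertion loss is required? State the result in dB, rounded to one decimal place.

Everything except the compressor sums to 10^(85/10) = 3.162e+08 in linear terms, 85.00 dB(A).
To meet 91 dB(A) overall, the treated compressor may contribute at most 10^(91/10) − 3.162e+08 = 9.427e+08, i.e. 89.74 dB(A).
Required insertion loss = 97 − 89.74 = 7.26 dB.

7.3 dB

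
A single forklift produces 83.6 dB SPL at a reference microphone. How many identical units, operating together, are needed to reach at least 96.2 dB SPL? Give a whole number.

Need L₁ + 10·log₁₀ N ≥ 96.2, i.e. log₁₀ N ≥ 1.26.
N ≥ 10^(12.6/10) = 18.197, so N = 19.

19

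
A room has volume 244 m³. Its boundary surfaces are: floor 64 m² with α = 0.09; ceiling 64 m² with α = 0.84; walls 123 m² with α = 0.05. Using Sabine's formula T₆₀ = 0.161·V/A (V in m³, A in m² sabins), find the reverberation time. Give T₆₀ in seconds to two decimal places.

Total absorption A = 64·0.09 + 64·0.84 + 123·0.05 = 65.67 m² sabins.
T₆₀ = 0.161·V/A = 0.161·244/65.67 = 0.598 s.

0.60 s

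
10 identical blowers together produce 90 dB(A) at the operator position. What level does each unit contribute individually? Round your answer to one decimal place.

Dividing the total intensity by 10 lowers the level by 10·log₁₀ 10 = 10.000 dB: L₁ = 90 − 10.000.

80.0 dB(A)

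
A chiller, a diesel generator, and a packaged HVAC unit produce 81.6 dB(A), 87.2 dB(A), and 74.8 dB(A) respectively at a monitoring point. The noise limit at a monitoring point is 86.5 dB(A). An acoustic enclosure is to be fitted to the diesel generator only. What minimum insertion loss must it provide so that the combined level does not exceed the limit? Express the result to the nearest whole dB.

3 dB

Fixed contribution from the other sources: Σ 10^(L/10) = 10^(81.6/10) + 10^(74.8/10) = 1.747e+08 (82.42 dB(A)).
The limit corresponds to 10^(86.5/10) = 4.467e+08; subtracting the fixed part leaves 2.719e+08 for the diesel generator, i.e. 84.34 dB(A).
Required insertion loss = 87.2 − 84.34 = 2.86 dB.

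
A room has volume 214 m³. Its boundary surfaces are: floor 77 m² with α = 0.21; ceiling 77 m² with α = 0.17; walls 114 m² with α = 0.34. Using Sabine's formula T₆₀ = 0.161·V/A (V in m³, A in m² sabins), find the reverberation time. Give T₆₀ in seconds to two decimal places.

Total absorption A = 77·0.21 + 77·0.17 + 114·0.34 = 68.02 m² sabins.
T₆₀ = 0.161·V/A = 0.161·214/68.02 = 0.507 s.

0.51 s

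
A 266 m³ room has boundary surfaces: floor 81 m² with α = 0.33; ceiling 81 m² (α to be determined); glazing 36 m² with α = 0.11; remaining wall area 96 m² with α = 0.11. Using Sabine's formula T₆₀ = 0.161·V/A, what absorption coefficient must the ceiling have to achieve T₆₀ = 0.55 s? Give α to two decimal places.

0.45

Required total absorption A = 0.161·266/0.55 = 77.87 m².
Absorption from the other surfaces = 81·0.33 + 36·0.11 + 96·0.11 = 41.25 m², so the ceiling must supply 36.62 m² over 81 m².
α = 36.62/81 = 0.452.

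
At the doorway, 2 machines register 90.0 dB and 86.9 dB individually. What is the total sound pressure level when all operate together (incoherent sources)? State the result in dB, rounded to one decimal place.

91.7 dB

For uncorrelated sources the intensities add, so convert each level to linear form, sum, and take 10·log₁₀ of the total.
Σ 10^(L/10) = 10^(90.0/10) + 10^(86.9/10) = 1.490e+09.
L_total = 10·log₁₀(1.490e+09) = 91.73 dB.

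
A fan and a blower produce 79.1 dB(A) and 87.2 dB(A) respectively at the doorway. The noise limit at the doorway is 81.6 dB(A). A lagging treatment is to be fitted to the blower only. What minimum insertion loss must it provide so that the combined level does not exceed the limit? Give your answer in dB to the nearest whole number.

9 dB

The untreated sources together contribute 10^(79.1/10) = 8.128e+07, i.e. 79.10 dB(A).
To meet 81.6 dB(A) overall, the treated blower may contribute at most 10^(81.6/10) − 8.128e+07 = 6.326e+07, i.e. 78.01 dB(A).
So the blower must be reduced from 87.2 to 78.01 dB(A): IL = 9.19 dB.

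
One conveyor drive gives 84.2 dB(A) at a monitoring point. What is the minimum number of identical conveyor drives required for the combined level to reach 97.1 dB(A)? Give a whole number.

20

The shortfall is 97.1 − 84.2 = 12.9 dB, and N units add 10·log₁₀ N, so need 10·log₁₀ N ≥ 12.9.
N ≥ 10^(12.9/10) = 19.498, so N = 20.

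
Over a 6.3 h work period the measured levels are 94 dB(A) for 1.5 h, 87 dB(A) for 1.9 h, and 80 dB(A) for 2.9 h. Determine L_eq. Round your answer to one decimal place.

89.0 dB(A)

The energy average is taken in the linear domain: L_eq = 10·log₁₀[(Σ tᵢ·10^(Lᵢ/10))/T], T = 6.3 h.
Σ tᵢ·10^(Lᵢ/10) = 1.5·10^(94/10) + 1.9·10^(87/10) + 2.9·10^(80/10) = 5.010e+09.
L_eq = 10·log₁₀(5.010e+09/6.3) = 89.01 dB(A).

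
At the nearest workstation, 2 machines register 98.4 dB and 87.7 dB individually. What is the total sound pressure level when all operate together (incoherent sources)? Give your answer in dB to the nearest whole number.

For uncorrelated sources the intensities add, so convert each level to linear form, sum, and take 10·log₁₀ of the total.
Σ 10^(L/10) = 10^(98.4/10) + 10^(87.7/10) = 7.507e+09.
L_total = 10·log₁₀(7.507e+09) = 98.75 dB.

99 dB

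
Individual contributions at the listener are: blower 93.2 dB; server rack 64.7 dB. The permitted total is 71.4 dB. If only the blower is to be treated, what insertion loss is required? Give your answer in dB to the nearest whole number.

The untreated sources together contribute 10^(64.7/10) = 2.951e+06, i.e. 64.70 dB.
The limit corresponds to 10^(71.4/10) = 1.380e+07; subtracting the fixed part leaves 1.085e+07 for the blower, i.e. 70.36 dB.
So the blower must be reduced from 93.2 to 70.36 dB: IL = 22.84 dB.

23 dB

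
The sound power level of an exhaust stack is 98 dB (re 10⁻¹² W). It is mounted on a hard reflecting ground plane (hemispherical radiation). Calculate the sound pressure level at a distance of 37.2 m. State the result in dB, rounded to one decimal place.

58.6 dB

L_p = L_w − 10·log₁₀(2π·r²) with r = 37.2 m.
2π·r² = 8695 m², 10·log₁₀ of that is 39.393 dB.
L_p = 98 − 39.393 = 58.61 dB.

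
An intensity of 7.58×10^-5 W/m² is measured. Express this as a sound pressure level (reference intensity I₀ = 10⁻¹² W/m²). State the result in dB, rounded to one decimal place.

78.8 dB

L = 10·log₁₀(I/I₀) = 10·log₁₀(7.58×10^-5/10⁻¹²) = 10·log₁₀(7.58×10^7).
L = 10·(0.8797 + 7) = 78.80 dB.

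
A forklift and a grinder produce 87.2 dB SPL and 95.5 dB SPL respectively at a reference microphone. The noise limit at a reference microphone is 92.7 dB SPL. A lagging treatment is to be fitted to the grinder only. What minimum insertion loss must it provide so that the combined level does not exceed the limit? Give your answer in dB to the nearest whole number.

Fixed contribution from the other source: Σ 10^(L/10) = 10^(87.2/10) = 5.248e+08 (87.20 dB SPL).
To meet 92.7 dB SPL overall, the treated grinder may contribute at most 10^(92.7/10) − 5.248e+08 = 1.337e+09, i.e. 91.26 dB SPL.
So the grinder must be reduced from 95.5 to 91.26 dB SPL: IL = 4.24 dB.

4 dB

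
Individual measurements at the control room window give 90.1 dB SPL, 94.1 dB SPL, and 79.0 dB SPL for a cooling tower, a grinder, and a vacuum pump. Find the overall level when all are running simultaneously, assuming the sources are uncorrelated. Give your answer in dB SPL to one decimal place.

For uncorrelated sources the intensities add, so convert each level to linear form, sum, and take 10·log₁₀ of the total.
Σ 10^(L/10) = 10^(90.1/10) + 10^(94.1/10) + 10^(79.0/10) = 3.673e+09.
L_total = 10·log₁₀(3.673e+09) = 95.65 dB SPL.

95.7 dB SPL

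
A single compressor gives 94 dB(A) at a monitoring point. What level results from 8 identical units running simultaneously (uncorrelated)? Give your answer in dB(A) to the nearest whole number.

103 dB(A)

N identical incoherent sources raise the level by 10·log₁₀ N.
L_total = 94 + 10·log₁₀(8) = 94 + 9.031 = 103.03 dB(A).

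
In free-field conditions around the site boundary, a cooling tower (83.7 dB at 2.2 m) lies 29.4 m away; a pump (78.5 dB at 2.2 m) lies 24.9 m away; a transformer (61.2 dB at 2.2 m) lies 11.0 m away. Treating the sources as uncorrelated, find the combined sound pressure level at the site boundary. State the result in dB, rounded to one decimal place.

First find each source's level at the receiver (point-source: −20·log₁₀(r/r_ref)), then combine on an intensity basis.
cooling tower: 83.7 − 20·log₁₀(29.4/2.2) = 83.7 − 22.52 = 61.18 dB.
pump: 78.5 − 20·log₁₀(24.9/2.2) = 78.5 − 21.08 = 57.42 dB.
transformer: 61.2 − 20·log₁₀(11.0/2.2) = 61.2 − 13.98 = 47.22 dB.
Σ 10^(L/10) = 1.918e+06 → L_total = 10·log₁₀(1.918e+06) = 62.83 dB.

62.8 dB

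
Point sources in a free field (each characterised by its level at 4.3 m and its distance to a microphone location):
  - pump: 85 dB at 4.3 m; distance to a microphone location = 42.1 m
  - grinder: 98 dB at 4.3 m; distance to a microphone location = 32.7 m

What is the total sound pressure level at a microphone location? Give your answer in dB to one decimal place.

80.5 dB

First find each source's level at the receiver (point-source: −20·log₁₀(r/r_ref)), then combine on an intensity basis.
pump: 85 − 20·log₁₀(42.1/4.3) = 85 − 19.82 = 65.18 dB.
grinder: 98 − 20·log₁₀(32.7/4.3) = 98 − 17.62 = 80.38 dB.
Σ 10^(L/10) = 1.124e+08 → L_total = 10·log₁₀(1.124e+08) = 80.51 dB.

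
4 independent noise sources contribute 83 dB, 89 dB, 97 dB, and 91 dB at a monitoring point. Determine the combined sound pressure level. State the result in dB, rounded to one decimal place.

For uncorrelated sources the intensities add, so convert each level to linear form, sum, and take 10·log₁₀ of the total.
Σ 10^(L/10) = 10^(83/10) + 10^(89/10) + 10^(97/10) + 10^(91/10) = 7.265e+09.
L_total = 10·log₁₀(7.265e+09) = 98.61 dB.

98.6 dB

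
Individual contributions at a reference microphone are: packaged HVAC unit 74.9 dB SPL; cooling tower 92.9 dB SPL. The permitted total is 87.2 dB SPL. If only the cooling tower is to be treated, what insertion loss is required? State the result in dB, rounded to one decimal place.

6.0 dB

Everything except the cooling tower sums to 10^(74.9/10) = 3.090e+07 in linear terms, 74.90 dB SPL.
To meet 87.2 dB SPL overall, the treated cooling tower may contribute at most 10^(87.2/10) − 3.090e+07 = 4.939e+08, i.e. 86.94 dB SPL.
Required insertion loss = 92.9 − 86.94 = 5.96 dB.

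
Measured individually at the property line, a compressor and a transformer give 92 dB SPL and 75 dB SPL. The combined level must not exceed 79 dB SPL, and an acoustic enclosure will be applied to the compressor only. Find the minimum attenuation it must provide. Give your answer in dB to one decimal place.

Fixed contribution from the other source: Σ 10^(L/10) = 10^(75/10) = 3.162e+07 (75.00 dB SPL).
To meet 79 dB SPL overall, the treated compressor may contribute at most 10^(79/10) − 3.162e+07 = 4.781e+07, i.e. 76.80 dB SPL.
So the compressor must be reduced from 92 to 76.80 dB SPL: IL = 15.20 dB.

15.2 dB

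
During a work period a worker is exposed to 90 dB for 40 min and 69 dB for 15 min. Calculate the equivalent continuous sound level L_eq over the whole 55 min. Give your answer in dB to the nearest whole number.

Weight each interval's intensity by its duration and average over T = 55 min:
Σ tᵢ·10^(Lᵢ/10) = 40·10^(90/10) + 15·10^(69/10) = 4.012e+10.
L_eq = 10·log₁₀(4.012e+10/55) = 88.63 dB.

89 dB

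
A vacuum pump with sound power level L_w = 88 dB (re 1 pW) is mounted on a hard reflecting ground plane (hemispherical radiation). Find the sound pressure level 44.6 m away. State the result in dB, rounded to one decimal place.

47.0 dB

L_p = L_w − 10·log₁₀(2π·r²) with r = 44.6 m.
2π·r² = 1.25e+04 m², 10·log₁₀ of that is 40.968 dB.
L_p = 88 − 40.968 = 47.03 dB.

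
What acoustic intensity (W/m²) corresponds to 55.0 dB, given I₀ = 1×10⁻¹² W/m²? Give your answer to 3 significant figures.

3.16e-07 W/m²

I/I₀ = 10^(55.0/10) = 3.162e+05, so I = 3.162e+05 × 10⁻¹² W/m².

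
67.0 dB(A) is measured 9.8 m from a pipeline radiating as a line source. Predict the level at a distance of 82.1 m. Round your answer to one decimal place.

For a line source, L₂ = L₁ − 10·log₁₀(r₂/r₁).
L₂ = 67.0 − 10·log₁₀(82.1/9.8) = 67.0 − 9.231 = 57.77 dB(A).

57.8 dB(A)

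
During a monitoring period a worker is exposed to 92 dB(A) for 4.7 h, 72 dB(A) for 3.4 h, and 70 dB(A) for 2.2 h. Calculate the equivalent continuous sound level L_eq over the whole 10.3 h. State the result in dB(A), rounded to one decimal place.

88.6 dB(A)

The energy average is taken in the linear domain: L_eq = 10·log₁₀[(Σ tᵢ·10^(Lᵢ/10))/T], T = 10.3 h.
Σ tᵢ·10^(Lᵢ/10) = 4.7·10^(92/10) + 3.4·10^(72/10) + 2.2·10^(70/10) = 7.525e+09.
L_eq = 10·log₁₀(7.525e+09/10.3) = 88.64 dB(A).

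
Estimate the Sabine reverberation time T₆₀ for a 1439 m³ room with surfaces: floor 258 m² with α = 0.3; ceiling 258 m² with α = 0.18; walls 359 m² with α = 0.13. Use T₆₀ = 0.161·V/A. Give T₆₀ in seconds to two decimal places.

Summing Sᵢαᵢ: 258·0.3 + 258·0.18 + 359·0.13 = 170.51 m².
T₆₀ = 0.161·V/A = 0.161·1439/170.51 = 1.359 s.

1.36 s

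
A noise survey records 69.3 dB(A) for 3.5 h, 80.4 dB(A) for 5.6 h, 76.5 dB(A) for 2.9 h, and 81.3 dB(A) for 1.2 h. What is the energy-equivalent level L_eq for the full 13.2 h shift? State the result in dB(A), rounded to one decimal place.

Weight each interval's intensity by its duration and average over T = 13.2 h:
Σ tᵢ·10^(Lᵢ/10) = 3.5·10^(69.3/10) + 5.6·10^(80.4/10) + 2.9·10^(76.5/10) + 1.2·10^(81.3/10) = 9.352e+08.
L_eq = 10·log₁₀(9.352e+08/13.2) = 78.50 dB(A).

78.5 dB(A)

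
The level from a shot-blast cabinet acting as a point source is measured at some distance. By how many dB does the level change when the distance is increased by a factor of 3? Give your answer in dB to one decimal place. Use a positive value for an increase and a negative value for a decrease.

Point-source spreading: ΔL = −20·log₁₀(r₂/r₁).
ΔL = −20·log₁₀(3) = -9.54 dB.

-9.5 dB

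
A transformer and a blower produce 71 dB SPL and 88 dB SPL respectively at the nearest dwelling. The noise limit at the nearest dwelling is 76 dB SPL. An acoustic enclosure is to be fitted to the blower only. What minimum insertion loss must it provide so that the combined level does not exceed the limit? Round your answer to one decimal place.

13.7 dB

Everything except the blower sums to 10^(71/10) = 1.259e+07 in linear terms, 71.00 dB SPL.
To meet 76 dB SPL overall, the treated blower may contribute at most 10^(76/10) − 1.259e+07 = 2.722e+07, i.e. 74.35 dB SPL.
Required insertion loss = 88 − 74.35 = 13.65 dB.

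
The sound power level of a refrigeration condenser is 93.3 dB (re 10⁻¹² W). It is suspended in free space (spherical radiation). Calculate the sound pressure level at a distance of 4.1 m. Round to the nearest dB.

70 dB

L_p = L_w − 10·log₁₀(4π·r²) with r = 4.1 m.
4π·r² = 211.2 m², 10·log₁₀ of that is 23.248 dB.
L_p = 93.3 − 23.248 = 70.05 dB.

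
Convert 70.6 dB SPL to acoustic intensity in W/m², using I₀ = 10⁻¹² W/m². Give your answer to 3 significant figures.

I/I₀ = 10^(70.6/10) = 1.148e+07, so I = 1.148e+07 × 10⁻¹² W/m².

1.15e-05 W/m²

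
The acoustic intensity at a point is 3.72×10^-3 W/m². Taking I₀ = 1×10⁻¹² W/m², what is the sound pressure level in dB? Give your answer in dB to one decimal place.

95.7 dB

L = 10·log₁₀(I/I₀) = 10·log₁₀(3.72×10^-3/10⁻¹²) = 10·log₁₀(3.72×10^9).
L = 10·(0.5705 + 9) = 95.71 dB.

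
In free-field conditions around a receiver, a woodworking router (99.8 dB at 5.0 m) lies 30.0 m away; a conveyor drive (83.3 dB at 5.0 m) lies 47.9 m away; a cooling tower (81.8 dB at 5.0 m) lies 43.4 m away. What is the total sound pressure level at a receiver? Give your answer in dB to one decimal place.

Propagate each source to the receiver with L = L_ref − 20·log₁₀(r/r_ref), then add intensities.
woodworking router: 99.8 − 20·log₁₀(30.0/5.0) = 99.8 − 15.56 = 84.24 dB.
conveyor drive: 83.3 − 20·log₁₀(47.9/5.0) = 83.3 − 19.63 = 63.67 dB.
cooling tower: 81.8 − 20·log₁₀(43.4/5.0) = 81.8 − 18.77 = 63.03 dB.
Σ 10^(L/10) = 2.696e+08 → L_total = 10·log₁₀(2.696e+08) = 84.31 dB.

84.3 dB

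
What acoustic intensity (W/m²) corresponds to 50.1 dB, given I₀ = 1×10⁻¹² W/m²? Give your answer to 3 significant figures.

1.02e-07 W/m²

I = I₀·10^(L/10) = 10⁻¹² × 10^(50.1/10) = 10^(-6.990).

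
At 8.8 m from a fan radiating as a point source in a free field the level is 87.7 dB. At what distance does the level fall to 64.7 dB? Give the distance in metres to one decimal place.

For a point source L₁ − L₂ = 20·log₁₀(r₂/r₁), so r₂ = r₁·10^((L₁−L₂)/20).
r₂ = 8.8·10^((87.7−64.7)/20) = 8.8·10^(23.0/20) = 124.30 m.

124.3 m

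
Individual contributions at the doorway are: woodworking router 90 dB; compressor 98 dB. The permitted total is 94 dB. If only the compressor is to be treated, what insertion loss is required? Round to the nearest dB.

6 dB

The untreated sources together contribute 10^(90/10) = 1.000e+09, i.e. 90.00 dB.
The limit corresponds to 10^(94/10) = 2.512e+09; subtracting the fixed part leaves 1.512e+09 for the compressor, i.e. 91.80 dB.
So the compressor must be reduced from 98 to 91.80 dB: IL = 6.20 dB.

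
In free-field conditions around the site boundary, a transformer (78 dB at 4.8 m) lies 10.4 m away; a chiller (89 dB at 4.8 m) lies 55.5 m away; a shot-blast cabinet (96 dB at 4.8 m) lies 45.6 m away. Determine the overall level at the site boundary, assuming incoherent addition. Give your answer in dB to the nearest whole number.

Propagate each source to the receiver with L = L_ref − 20·log₁₀(r/r_ref), then add intensities.
transformer: 78 − 20·log₁₀(10.4/4.8) = 78 − 6.72 = 71.28 dB.
chiller: 89 − 20·log₁₀(55.5/4.8) = 89 − 21.26 = 67.74 dB.
shot-blast cabinet: 96 − 20·log₁₀(45.6/4.8) = 96 − 19.55 = 76.45 dB.
Σ 10^(L/10) = 6.349e+07 → L_total = 10·log₁₀(6.349e+07) = 78.03 dB.

78 dB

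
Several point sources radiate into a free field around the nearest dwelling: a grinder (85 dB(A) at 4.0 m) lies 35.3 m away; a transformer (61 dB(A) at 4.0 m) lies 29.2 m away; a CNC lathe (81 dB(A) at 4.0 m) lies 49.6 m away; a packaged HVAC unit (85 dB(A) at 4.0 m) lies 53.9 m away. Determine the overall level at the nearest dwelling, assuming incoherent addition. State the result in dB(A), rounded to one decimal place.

68.2 dB(A)

First find each source's level at the receiver (point-source: −20·log₁₀(r/r_ref)), then combine on an intensity basis.
grinder: 85 − 20·log₁₀(35.3/4.0) = 85 − 18.91 = 66.09 dB(A).
transformer: 61 − 20·log₁₀(29.2/4.0) = 61 − 17.27 = 43.73 dB(A).
CNC lathe: 81 − 20·log₁₀(49.6/4.0) = 81 − 21.87 = 59.13 dB(A).
packaged HVAC unit: 85 − 20·log₁₀(53.9/4.0) = 85 − 22.59 = 62.41 dB(A).
Σ 10^(L/10) = 6.644e+06 → L_total = 10·log₁₀(6.644e+06) = 68.22 dB(A).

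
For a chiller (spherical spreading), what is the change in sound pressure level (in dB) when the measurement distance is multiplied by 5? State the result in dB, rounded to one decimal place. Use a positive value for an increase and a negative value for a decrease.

-14.0 dB

Point-source spreading: ΔL = −20·log₁₀(r₂/r₁).
ΔL = −20·log₁₀(5) = -13.98 dB.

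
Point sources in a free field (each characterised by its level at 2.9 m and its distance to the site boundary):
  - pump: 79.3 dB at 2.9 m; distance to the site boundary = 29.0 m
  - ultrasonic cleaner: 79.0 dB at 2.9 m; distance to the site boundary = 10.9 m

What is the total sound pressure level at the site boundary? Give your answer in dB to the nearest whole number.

68 dB

First find each source's level at the receiver (point-source: −20·log₁₀(r/r_ref)), then combine on an intensity basis.
pump: 79.3 − 20·log₁₀(29.0/2.9) = 79.3 − 20.00 = 59.30 dB.
ultrasonic cleaner: 79.0 − 20·log₁₀(10.9/2.9) = 79.0 − 11.50 = 67.50 dB.
Σ 10^(L/10) = 6.474e+06 → L_total = 10·log₁₀(6.474e+06) = 68.11 dB.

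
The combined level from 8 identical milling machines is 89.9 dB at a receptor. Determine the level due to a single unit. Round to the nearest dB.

81 dB

For N identical incoherent sources L_total = L₁ + 10·log₁₀ N, so L₁ = 89.9 − 10·log₁₀(8) = 89.9 − 9.031.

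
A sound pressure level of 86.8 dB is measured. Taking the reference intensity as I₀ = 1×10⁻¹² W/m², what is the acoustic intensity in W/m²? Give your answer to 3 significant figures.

I/I₀ = 10^(86.8/10) = 4.786e+08, so I = 4.786e+08 × 10⁻¹² W/m².

0.000479 W/m²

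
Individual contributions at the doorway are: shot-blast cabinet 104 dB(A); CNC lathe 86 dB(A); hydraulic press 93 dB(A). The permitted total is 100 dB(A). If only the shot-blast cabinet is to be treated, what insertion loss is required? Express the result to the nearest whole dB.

5 dB

The untreated sources together contribute 10^(86/10) + 10^(93/10) = 2.393e+09, i.e. 93.79 dB(A).
To meet 100 dB(A) overall, the treated shot-blast cabinet may contribute at most 10^(100/10) − 2.393e+09 = 7.607e+09, i.e. 98.81 dB(A).
So the shot-blast cabinet must be reduced from 104 to 98.81 dB(A): IL = 5.19 dB.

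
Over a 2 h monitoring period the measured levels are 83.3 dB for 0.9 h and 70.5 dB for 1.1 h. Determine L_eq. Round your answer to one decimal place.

80.1 dB

L_eq = 10·log₁₀[(1/T)·Σ tᵢ·10^(Lᵢ/10)] with T = 2 h.
Σ tᵢ·10^(Lᵢ/10) = 0.9·10^(83.3/10) + 1.1·10^(70.5/10) = 2.048e+08.
L_eq = 10·log₁₀(2.048e+08/2) = 80.10 dB.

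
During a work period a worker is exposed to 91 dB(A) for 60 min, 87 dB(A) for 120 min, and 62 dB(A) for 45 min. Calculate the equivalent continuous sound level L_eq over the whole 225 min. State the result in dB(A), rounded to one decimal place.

The energy average is taken in the linear domain: L_eq = 10·log₁₀[(Σ tᵢ·10^(Lᵢ/10))/T], T = 225 min.
Σ tᵢ·10^(Lᵢ/10) = 60·10^(91/10) + 120·10^(87/10) + 45·10^(62/10) = 1.357e+11.
L_eq = 10·log₁₀(1.357e+11/225) = 87.81 dB(A).

87.8 dB(A)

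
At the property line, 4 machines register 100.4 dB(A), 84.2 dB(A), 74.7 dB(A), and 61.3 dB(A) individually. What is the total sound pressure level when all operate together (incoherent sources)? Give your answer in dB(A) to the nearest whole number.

101 dB(A)

Incoherent sources combine by intensity addition: L_total = 10·log₁₀(Σ 10^(L_i/10)).
Σ 10^(L/10) = 10^(100.4/10) + 10^(84.2/10) + 10^(74.7/10) + 10^(61.3/10) = 1.126e+10.
L_total = 10·log₁₀(1.126e+10) = 100.51 dB(A).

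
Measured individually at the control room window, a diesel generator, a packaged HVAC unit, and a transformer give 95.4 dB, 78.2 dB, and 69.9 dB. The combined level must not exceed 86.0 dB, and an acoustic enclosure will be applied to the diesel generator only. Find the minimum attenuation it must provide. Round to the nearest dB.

10 dB

Fixed contribution from the other sources: Σ 10^(L/10) = 10^(78.2/10) + 10^(69.9/10) = 7.584e+07 (78.80 dB).
The limit corresponds to 10^(86.0/10) = 3.981e+08; subtracting the fixed part leaves 3.223e+08 for the diesel generator, i.e. 85.08 dB.
So the diesel generator must be reduced from 95.4 to 85.08 dB: IL = 10.32 dB.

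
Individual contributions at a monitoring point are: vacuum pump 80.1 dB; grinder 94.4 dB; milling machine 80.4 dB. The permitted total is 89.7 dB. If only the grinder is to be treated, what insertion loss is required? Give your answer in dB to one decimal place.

5.8 dB

Fixed contribution from the other sources: Σ 10^(L/10) = 10^(80.1/10) + 10^(80.4/10) = 2.120e+08 (83.26 dB).
The limit corresponds to 10^(89.7/10) = 9.333e+08; subtracting the fixed part leaves 7.213e+08 for the grinder, i.e. 88.58 dB.
Required insertion loss = 94.4 − 88.58 = 5.82 dB.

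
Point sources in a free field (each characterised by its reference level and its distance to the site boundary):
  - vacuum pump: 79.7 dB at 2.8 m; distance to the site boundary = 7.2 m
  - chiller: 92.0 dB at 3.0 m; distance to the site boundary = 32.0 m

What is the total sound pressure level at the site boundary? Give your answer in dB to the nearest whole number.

74 dB

Propagate each source to the receiver with L = L_ref − 20·log₁₀(r/r_ref), then add intensities.
vacuum pump: 79.7 − 20·log₁₀(7.2/2.8) = 79.7 − 8.20 = 71.50 dB.
chiller: 92.0 − 20·log₁₀(32.0/3.0) = 92.0 − 20.56 = 71.44 dB.
Σ 10^(L/10) = 2.804e+07 → L_total = 10·log₁₀(2.804e+07) = 74.48 dB.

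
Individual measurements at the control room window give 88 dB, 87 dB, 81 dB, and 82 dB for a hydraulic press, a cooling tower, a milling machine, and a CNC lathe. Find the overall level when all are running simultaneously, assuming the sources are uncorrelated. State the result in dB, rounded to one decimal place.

91.5 dB

For uncorrelated sources the intensities add, so convert each level to linear form, sum, and take 10·log₁₀ of the total.
Σ 10^(L/10) = 10^(88/10) + 10^(87/10) + 10^(81/10) + 10^(82/10) = 1.417e+09.
L_total = 10·log₁₀(1.417e+09) = 91.51 dB.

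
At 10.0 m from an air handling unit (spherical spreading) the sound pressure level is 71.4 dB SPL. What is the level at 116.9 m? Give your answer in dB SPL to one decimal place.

Point-source attenuation: ΔL = 20·log₁₀(r₂/r₁) = 20·log₁₀(116.9/10.0) = 21.356 dB.
L₂ = 71.4 − 20·log₁₀(116.9/10.0) = 71.4 − 21.356 = 50.04 dB SPL.

50.0 dB SPL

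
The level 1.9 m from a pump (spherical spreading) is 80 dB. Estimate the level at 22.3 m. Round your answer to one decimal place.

Point-source attenuation: ΔL = 20·log₁₀(r₂/r₁) = 20·log₁₀(22.3/1.9) = 21.391 dB.
L₂ = 80 − 20·log₁₀(22.3/1.9) = 80 − 21.391 = 58.61 dB.

58.6 dB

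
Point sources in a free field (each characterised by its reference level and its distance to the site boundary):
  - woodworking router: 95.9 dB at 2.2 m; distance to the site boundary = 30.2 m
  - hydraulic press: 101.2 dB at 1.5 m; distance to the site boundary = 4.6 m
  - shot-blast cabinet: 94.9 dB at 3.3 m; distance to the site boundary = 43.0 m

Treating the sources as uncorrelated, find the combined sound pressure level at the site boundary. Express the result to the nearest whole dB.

First find each source's level at the receiver (point-source: −20·log₁₀(r/r_ref)), then combine on an intensity basis.
woodworking router: 95.9 − 20·log₁₀(30.2/2.2) = 95.9 − 22.75 = 73.15 dB.
hydraulic press: 101.2 − 20·log₁₀(4.6/1.5) = 101.2 − 9.73 = 91.47 dB.
shot-blast cabinet: 94.9 − 20·log₁₀(43.0/3.3) = 94.9 − 22.30 = 72.60 dB.
Σ 10^(L/10) = 1.441e+09 → L_total = 10·log₁₀(1.441e+09) = 91.59 dB.

92 dB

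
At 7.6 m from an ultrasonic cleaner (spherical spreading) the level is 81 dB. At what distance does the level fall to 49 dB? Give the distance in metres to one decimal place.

The 32.0 dB drop corresponds to a distance ratio of 10^(32.0/20) for a point source.
r₂ = 7.6·10^((81−49)/20) = 7.6·10^(32.0/20) = 302.56 m.

302.6 m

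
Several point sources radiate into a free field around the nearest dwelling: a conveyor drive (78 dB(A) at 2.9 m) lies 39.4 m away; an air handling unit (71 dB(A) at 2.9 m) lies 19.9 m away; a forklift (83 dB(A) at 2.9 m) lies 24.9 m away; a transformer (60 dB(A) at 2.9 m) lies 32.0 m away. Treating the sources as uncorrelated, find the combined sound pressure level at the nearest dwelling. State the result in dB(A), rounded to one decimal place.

First find each source's level at the receiver (point-source: −20·log₁₀(r/r_ref)), then combine on an intensity basis.
conveyor drive: 78 − 20·log₁₀(39.4/2.9) = 78 − 22.66 = 55.34 dB(A).
air handling unit: 71 − 20·log₁₀(19.9/2.9) = 71 − 16.73 = 54.27 dB(A).
forklift: 83 − 20·log₁₀(24.9/2.9) = 83 − 18.68 = 64.32 dB(A).
transformer: 60 − 20·log₁₀(32.0/2.9) = 60 − 20.86 = 39.14 dB(A).
Σ 10^(L/10) = 3.324e+06 → L_total = 10·log₁₀(3.324e+06) = 65.22 dB(A).

65.2 dB(A)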